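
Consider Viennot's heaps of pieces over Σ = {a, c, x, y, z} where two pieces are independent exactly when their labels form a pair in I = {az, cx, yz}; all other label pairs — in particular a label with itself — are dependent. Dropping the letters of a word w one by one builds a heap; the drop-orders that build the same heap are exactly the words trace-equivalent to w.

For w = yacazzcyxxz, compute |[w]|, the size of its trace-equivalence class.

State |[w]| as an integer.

piece 0:y — minimal
piece 1:a rests on {0:y}
piece 2:c rests on {1:a}
piece 3:a rests on {2:c}
piece 4:z rests on {2:c}
piece 5:z rests on {4:z}
piece 6:c rests on {3:a, 5:z}
piece 7:y rests on {6:c}
piece 8:x rests on {7:y}
piece 9:x rests on {8:x}
piece 10:z rests on {9:x}
minimal pieces: {0:y}
ways to finish when only these pieces remain (= sum over removing one remaining piece with nothing left below it):
  1 left: {10}→1
  2 left: {9,10}→1
  3 left: {8,9,10}→1
  4 left: {7,8,9,10}→1
  5 left: {6,7,8,9,10}→1
  6 left: {3,6,7,8,9,10}→1  {5,6,7,8,9,10}→1
  7 left: {3,5,6,7,8,9,10}→2  {4,5,6,7,8,9,10}→1
  8 left: {3,4,5,6,7,8,9,10}→3
  9 left: {2,3,4,5,6,7,8,9,10}→3
  placing 0:y first → 3 extensions

3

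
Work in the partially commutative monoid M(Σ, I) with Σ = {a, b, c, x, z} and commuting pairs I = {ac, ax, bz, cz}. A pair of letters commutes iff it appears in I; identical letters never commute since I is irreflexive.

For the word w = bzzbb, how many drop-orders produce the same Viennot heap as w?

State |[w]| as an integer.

#0=b has no predecessor
#1=z has no predecessor
#2=z depends on [1:z]
#3=b depends on [0:b]
#4=b depends on [3:b]
sources: [0:b, 1:z]
N(rest) = Σ N(rest − s) over sources s of rest; N(one piece) = 1:
  size 1 → [2]=1  [4]=1
  size 2 → [1,2]=1  [2,4]=2  [3,4]=1
  size 3 → [0,3,4]=1  [1,2,4]=3  [2,3,4]=3
  first=0(b) contributes 6
  first=1(z) contributes 4
|[w]| = 10

10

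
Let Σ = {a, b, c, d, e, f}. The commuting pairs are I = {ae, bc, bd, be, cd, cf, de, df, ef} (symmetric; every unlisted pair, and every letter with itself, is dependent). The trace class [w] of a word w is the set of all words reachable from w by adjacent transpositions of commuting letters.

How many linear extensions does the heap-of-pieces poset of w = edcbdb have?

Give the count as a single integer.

90

#0=e has no predecessor
#1=d has no predecessor
#2=c depends on [0:e]
#3=b has no predecessor
#4=d depends on [1:d]
#5=b depends on [3:b]
sources: [0:e, 1:d, 3:b]
N(rest) = Σ N(rest − s) over sources s of rest; N(one piece) = 1:
  size 1 → [2]=1  [4]=1  [5]=1
  size 2 → [0,2]=1  [1,4]=1  [2,4]=2  [2,5]=2  [3,5]=1  [4,5]=2
  size 3 → [0,2,4]=3  [0,2,5]=3  [1,2,4]=3  [1,4,5]=3  [2,3,5]=3  [2,4,5]=6  [3,4,5]=3
  size 4 → [0,1,2,4]=6  [0,2,3,5]=6  [0,2,4,5]=12  [1,2,4,5]=12  [1,3,4,5]=6  [2,3,4,5]=12
  first=0(e) contributes 30
  first=1(d) contributes 30
  first=3(b) contributes 30
|[w]| = 90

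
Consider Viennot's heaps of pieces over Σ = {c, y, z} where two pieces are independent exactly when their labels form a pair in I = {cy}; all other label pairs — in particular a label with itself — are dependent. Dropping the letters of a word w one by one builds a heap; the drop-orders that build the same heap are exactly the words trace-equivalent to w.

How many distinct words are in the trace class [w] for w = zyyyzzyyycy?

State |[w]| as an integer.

5

#0=z has no predecessor
#1=y depends on [0:z]
#2=y depends on [1:y]
#3=y depends on [2:y]
#4=z depends on [3:y]
#5=z depends on [4:z]
#6=y depends on [5:z]
#7=y depends on [6:y]
#8=y depends on [7:y]
#9=c depends on [5:z]
#10=y depends on [8:y]
sources: [0:z]
N(rest) = Σ N(rest − s) over sources s of rest; N(one piece) = 1:
  size 1 → [9]=1  [10]=1
  size 2 → [8,10]=1  [9,10]=2
  size 3 → [7,8,10]=1  [8,9,10]=3
  size 4 → [6,7,8,10]=1  [7,8,9,10]=4
  size 5 → [6,7,8,9,10]=5
  size 6 → [5,6,7,8,9,10]=5
  size 7 → [4,5,6,7,8,9,10]=5
  size 8 → [3,4,5,6,7,8,9,10]=5
  size 9 → [2,3,4,5,6,7,8,9,10]=5
  first=0(z) contributes 5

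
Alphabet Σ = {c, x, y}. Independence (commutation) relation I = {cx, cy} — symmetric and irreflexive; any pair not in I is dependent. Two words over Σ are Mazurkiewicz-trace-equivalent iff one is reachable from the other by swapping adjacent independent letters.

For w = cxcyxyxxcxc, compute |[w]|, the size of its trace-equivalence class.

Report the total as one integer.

330

0(c) covers ∅
1(x) covers ∅
2(c) covers 0:c
3(y) covers 1:x
4(x) covers 3:y
5(y) covers 4:x
6(x) covers 5:y
7(x) covers 6:x
8(c) covers 2:c
9(x) covers 7:x
10(c) covers 8:c
floor of heap: 0:c, 1:x
completions by unplaced set U, small U first (add the entries for U minus each lowest piece of U):
  |U|=1: {9}:1  {10}:1
  |U|=2: {7,9}:1  {8,10}:1  {9,10}:2
  |U|=3: {2,8,10}:1  {6,7,9}:1  {7,9,10}:3  {8,9,10}:3
  |U|=4: {0,2,8,10}:1  {2,8,9,10}:4  {5,6,7,9}:1  {6,7,9,10}:4  {7,8,9,10}:6
  |U|=5: {0,2,8,9,10}:5  {2,7,8,9,10}:10  {4,5,6,7,9}:1  {5,6,7,9,10}:5  {6,7,8,9,10}:10
  |U|=6: {0,2,7,8,9,10}:15  {2,6,7,8,9,10}:20  {3,4,5,6,7,9}:1  {4,5,6,7,9,10}:6  {5,6,7,8,9,10}:15
  |U|=7: {0,2,6,7,8,9,10}:35  {1,3,4,5,6,7,9}:1  {2,5,6,7,8,9,10}:35  {3,4,5,6,7,9,10}:7  {4,5,6,7,8,9,10}:21
  |U|=8: {0,2,5,6,7,8,9,10}:70  {1,3,4,5,6,7,9,10}:8  {2,4,5,6,7,8,9,10}:56  {3,4,5,6,7,8,9,10}:28
  |U|=9: {0,2,4,5,6,7,8,9,10}:126  {1,3,4,5,6,7,8,9,10}:36  {2,3,4,5,6,7,8,9,10}:84
  start at 0(c): 120
  start at 1(x): 210
sum over floor = 330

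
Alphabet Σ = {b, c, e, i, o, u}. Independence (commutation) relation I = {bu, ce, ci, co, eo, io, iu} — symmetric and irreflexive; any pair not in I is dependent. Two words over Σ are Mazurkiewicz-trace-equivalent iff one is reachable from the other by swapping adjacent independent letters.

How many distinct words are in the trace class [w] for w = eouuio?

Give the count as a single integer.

9

0(e) covers ∅
1(o) covers ∅
2(u) covers 0:e, 1:o
3(u) covers 2:u
4(i) covers 0:e
5(o) covers 3:u
floor of heap: 0:e, 1:o
completions by unplaced set U, small U first (add the entries for U minus each lowest piece of U):
  |U|=1: {4}:1  {5}:1
  |U|=2: {3,5}:1  {4,5}:2
  |U|=3: {2,3,5}:1  {3,4,5}:3
  |U|=4: {1,2,3,5}:1  {2,3,4,5}:4
  start at 0(e): 5
  start at 1(o): 4
sum over floor = 9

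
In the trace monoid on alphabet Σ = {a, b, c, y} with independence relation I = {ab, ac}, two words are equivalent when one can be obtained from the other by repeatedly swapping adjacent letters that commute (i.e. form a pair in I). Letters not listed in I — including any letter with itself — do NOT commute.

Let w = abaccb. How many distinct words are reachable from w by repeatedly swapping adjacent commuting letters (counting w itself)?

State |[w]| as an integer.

15

#0=a has no predecessor
#1=b has no predecessor
#2=a depends on [0:a]
#3=c depends on [1:b]
#4=c depends on [3:c]
#5=b depends on [4:c]
sources: [0:a, 1:b]
N(rest) = Σ N(rest − s) over sources s of rest; N(one piece) = 1:
  size 1 → [2]=1  [5]=1
  size 2 → [0,2]=1  [2,5]=2  [4,5]=1
  size 3 → [0,2,5]=3  [2,4,5]=3  [3,4,5]=1
  size 4 → [0,2,4,5]=6  [1,3,4,5]=1  [2,3,4,5]=4
  first=0(a) contributes 5
  first=1(b) contributes 10
|[w]| = 15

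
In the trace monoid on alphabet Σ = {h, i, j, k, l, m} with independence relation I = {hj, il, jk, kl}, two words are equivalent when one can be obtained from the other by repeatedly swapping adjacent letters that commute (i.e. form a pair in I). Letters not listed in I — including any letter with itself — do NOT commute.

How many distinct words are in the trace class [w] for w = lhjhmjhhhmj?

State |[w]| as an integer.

#0=l has no predecessor
#1=h depends on [0:l]
#2=j depends on [0:l]
#3=h depends on [1:h]
#4=m depends on [2:j, 3:h]
#5=j depends on [4:m]
#6=h depends on [4:m]
#7=h depends on [6:h]
#8=h depends on [7:h]
#9=m depends on [5:j, 8:h]
#10=j depends on [9:m]
sources: [0:l]
N(rest) = Σ N(rest − s) over sources s of rest; N(one piece) = 1:
  size 1 → [10]=1
  size 2 → [9,10]=1
  size 3 → [5,9,10]=1  [8,9,10]=1
  size 4 → [5,8,9,10]=2  [7,8,9,10]=1
  size 5 → [5,7,8,9,10]=3  [6,7,8,9,10]=1
  size 6 → [5,6,7,8,9,10]=4
  size 7 → [4,5,6,7,8,9,10]=4
  size 8 → [2,4,5,6,7,8,9,10]=4  [3,4,5,6,7,8,9,10]=4
  size 9 → [1,3,4,5,6,7,8,9,10]=4  [2,3,4,5,6,7,8,9,10]=8
  first=0(l) contributes 12

12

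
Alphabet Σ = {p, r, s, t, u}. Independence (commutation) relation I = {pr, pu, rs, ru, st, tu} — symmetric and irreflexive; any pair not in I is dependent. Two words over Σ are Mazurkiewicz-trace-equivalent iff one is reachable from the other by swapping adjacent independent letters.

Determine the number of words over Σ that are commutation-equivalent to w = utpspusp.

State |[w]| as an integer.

6

0(u) covers ∅
1(t) covers ∅
2(p) covers 1:t
3(s) covers 0:u, 2:p
4(p) covers 3:s
5(u) covers 3:s
6(s) covers 4:p, 5:u
7(p) covers 6:s
floor of heap: 0:u, 1:t
completions by unplaced set U, small U first (add the entries for U minus each lowest piece of U):
  |U|=1: {7}:1
  |U|=2: {6,7}:1
  |U|=3: {4,6,7}:1  {5,6,7}:1
  |U|=4: {4,5,6,7}:2
  |U|=5: {3,4,5,6,7}:2
  |U|=6: {0,3,4,5,6,7}:2  {2,3,4,5,6,7}:2
  start at 0(u): 2
  start at 1(t): 4
sum over floor = 6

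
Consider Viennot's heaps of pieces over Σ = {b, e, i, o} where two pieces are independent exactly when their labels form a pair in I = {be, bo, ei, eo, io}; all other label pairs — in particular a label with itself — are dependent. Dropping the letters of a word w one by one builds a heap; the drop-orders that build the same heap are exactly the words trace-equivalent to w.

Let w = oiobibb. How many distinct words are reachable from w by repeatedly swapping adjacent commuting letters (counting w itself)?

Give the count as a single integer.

#0=o has no predecessor
#1=i has no predecessor
#2=o depends on [0:o]
#3=b depends on [1:i]
#4=i depends on [3:b]
#5=b depends on [4:i]
#6=b depends on [5:b]
sources: [0:o, 1:i]
N(rest) = Σ N(rest − s) over sources s of rest; N(one piece) = 1:
  size 1 → [2]=1  [6]=1
  size 2 → [0,2]=1  [2,6]=2  [5,6]=1
  size 3 → [0,2,6]=3  [2,5,6]=3  [4,5,6]=1
  size 4 → [0,2,5,6]=6  [2,4,5,6]=4  [3,4,5,6]=1
  size 5 → [0,2,4,5,6]=10  [1,3,4,5,6]=1  [2,3,4,5,6]=5
  first=0(o) contributes 6
  first=1(i) contributes 15
|[w]| = 21

21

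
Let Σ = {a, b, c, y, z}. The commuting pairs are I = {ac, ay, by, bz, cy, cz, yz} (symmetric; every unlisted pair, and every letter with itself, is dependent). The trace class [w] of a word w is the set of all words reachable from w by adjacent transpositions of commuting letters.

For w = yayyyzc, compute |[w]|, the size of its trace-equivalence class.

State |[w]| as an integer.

105

0(y) covers ∅
1(a) covers ∅
2(y) covers 0:y
3(y) covers 2:y
4(y) covers 3:y
5(z) covers 1:a
6(c) covers ∅
floor of heap: 0:y, 1:a, 6:c
completions by unplaced set U, small U first (add the entries for U minus each lowest piece of U):
  |U|=1: {4}:1  {5}:1  {6}:1
  |U|=2: {1,5}:1  {3,4}:1  {4,5}:2  {4,6}:2  {5,6}:2
  |U|=3: {1,4,5}:3  {1,5,6}:3  {2,3,4}:1  {3,4,5}:3  {3,4,6}:3  {4,5,6}:6
  |U|=4: {0,2,3,4}:1  {1,3,4,5}:6  {1,4,5,6}:12  {2,3,4,5}:4  {2,3,4,6}:4  {3,4,5,6}:12
  |U|=5: {0,2,3,4,5}:5  {0,2,3,4,6}:5  {1,2,3,4,5}:10  {1,3,4,5,6}:30  {2,3,4,5,6}:20
  start at 0(y): 60
  start at 1(a): 30
  start at 6(c): 15
sum over floor = 105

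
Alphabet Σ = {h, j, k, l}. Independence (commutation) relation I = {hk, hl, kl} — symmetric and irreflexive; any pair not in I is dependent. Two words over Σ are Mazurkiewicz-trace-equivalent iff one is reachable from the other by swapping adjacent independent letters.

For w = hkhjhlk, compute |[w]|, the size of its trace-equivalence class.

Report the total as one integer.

18

#0=h has no predecessor
#1=k has no predecessor
#2=h depends on [0:h]
#3=j depends on [1:k, 2:h]
#4=h depends on [3:j]
#5=l depends on [3:j]
#6=k depends on [3:j]
sources: [0:h, 1:k]
N(rest) = Σ N(rest − s) over sources s of rest; N(one piece) = 1:
  size 1 → [4]=1  [5]=1  [6]=1
  size 2 → [4,5]=2  [4,6]=2  [5,6]=2
  size 3 → [4,5,6]=6
  size 4 → [3,4,5,6]=6
  size 5 → [1,3,4,5,6]=6  [2,3,4,5,6]=6
  first=0(h) contributes 12
  first=1(k) contributes 6
|[w]| = 18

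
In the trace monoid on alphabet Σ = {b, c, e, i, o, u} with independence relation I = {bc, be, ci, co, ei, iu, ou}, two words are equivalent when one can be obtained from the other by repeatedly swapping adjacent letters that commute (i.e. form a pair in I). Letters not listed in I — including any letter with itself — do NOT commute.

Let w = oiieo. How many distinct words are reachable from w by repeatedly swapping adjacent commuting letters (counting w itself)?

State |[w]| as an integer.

0(o) covers ∅
1(i) covers 0:o
2(i) covers 1:i
3(e) covers 0:o
4(o) covers 2:i, 3:e
floor of heap: 0:o
completions by unplaced set U, small U first (add the entries for U minus each lowest piece of U):
  |U|=1: {4}:1
  |U|=2: {2,4}:1  {3,4}:1
  |U|=3: {1,2,4}:1  {2,3,4}:2
  start at 0(o): 3

3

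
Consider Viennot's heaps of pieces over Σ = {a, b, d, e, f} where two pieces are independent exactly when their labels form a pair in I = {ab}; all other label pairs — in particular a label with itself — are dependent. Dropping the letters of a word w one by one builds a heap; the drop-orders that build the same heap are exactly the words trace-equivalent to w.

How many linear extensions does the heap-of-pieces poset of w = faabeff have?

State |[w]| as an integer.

#0=f has no predecessor
#1=a depends on [0:f]
#2=a depends on [1:a]
#3=b depends on [0:f]
#4=e depends on [2:a, 3:b]
#5=f depends on [4:e]
#6=f depends on [5:f]
sources: [0:f]
N(rest) = Σ N(rest − s) over sources s of rest; N(one piece) = 1:
  size 1 → [6]=1
  size 2 → [5,6]=1
  size 3 → [4,5,6]=1
  size 4 → [2,4,5,6]=1  [3,4,5,6]=1
  size 5 → [1,2,4,5,6]=1  [2,3,4,5,6]=2
  first=0(f) contributes 3

3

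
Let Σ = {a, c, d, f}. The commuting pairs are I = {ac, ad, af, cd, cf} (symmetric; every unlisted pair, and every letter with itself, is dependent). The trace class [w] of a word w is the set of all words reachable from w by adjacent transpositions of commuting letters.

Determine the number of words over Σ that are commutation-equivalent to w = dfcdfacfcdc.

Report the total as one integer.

2310

#0=d has no predecessor
#1=f depends on [0:d]
#2=c has no predecessor
#3=d depends on [1:f]
#4=f depends on [3:d]
#5=a has no predecessor
#6=c depends on [2:c]
#7=f depends on [4:f]
#8=c depends on [6:c]
#9=d depends on [7:f]
#10=c depends on [8:c]
sources: [0:d, 2:c, 5:a]
N(rest) = Σ N(rest − s) over sources s of rest; N(one piece) = 1:
  size 1 → [5]=1  [9]=1  [10]=1
  size 2 → [5,9]=2  [5,10]=2  [7,9]=1  [8,10]=1  [9,10]=2
  size 3 → [4,7,9]=1  [5,7,9]=3  [5,8,10]=3  [5,9,10]=6  [6,8,10]=1  [7,9,10]=3  [8,9,10]=3
  size 4 → [2,6,8,10]=1  [3,4,7,9]=1  [4,5,7,9]=4  [4,7,9,10]=4  [5,6,8,10]=4  [5,7,9,10]=12  [5,8,9,10]=12  [6,8,9,10]=4  [7,8,9,10]=6
  size 5 → [1,3,4,7,9]=1  [2,5,6,8,10]=5  [2,6,8,9,10]=5  [3,4,5,7,9]=5  [3,4,7,9,10]=5  [4,5,7,9,10]=20  [4,7,8,9,10]=10  [5,6,8,9,10]=20  [5,7,8,9,10]=30  [6,7,8,9,10]=10
  size 6 → [0,1,3,4,7,9]=1  [1,3,4,5,7,9]=6  [1,3,4,7,9,10]=6  [2,5,6,8,9,10]=30  [2,6,7,8,9,10]=15  [3,4,5,7,9,10]=30  [3,4,7,8,9,10]=15  [4,5,7,8,9,10]=60  [4,6,7,8,9,10]=20  [5,6,7,8,9,10]=60
  size 7 → [0,1,3,4,5,7,9]=7  [0,1,3,4,7,9,10]=7  [1,3,4,5,7,9,10]=42  [1,3,4,7,8,9,10]=21  [2,4,6,7,8,9,10]=35  [2,5,6,7,8,9,10]=105  [3,4,5,7,8,9,10]=105  [3,4,6,7,8,9,10]=35  [4,5,6,7,8,9,10]=140
  size 8 → [0,1,3,4,5,7,9,10]=56  [0,1,3,4,7,8,9,10]=28  [1,3,4,5,7,8,9,10]=168  [1,3,4,6,7,8,9,10]=56  [2,3,4,6,7,8,9,10]=70  [2,4,5,6,7,8,9,10]=280  [3,4,5,6,7,8,9,10]=280
  size 9 → [0,1,3,4,5,7,8,9,10]=252  [0,1,3,4,6,7,8,9,10]=84  [1,2,3,4,6,7,8,9,10]=126  [1,3,4,5,6,7,8,9,10]=504  [2,3,4,5,6,7,8,9,10]=630
  first=0(d) contributes 1260
  first=2(c) contributes 840
  first=5(a) contributes 210
|[w]| = 2310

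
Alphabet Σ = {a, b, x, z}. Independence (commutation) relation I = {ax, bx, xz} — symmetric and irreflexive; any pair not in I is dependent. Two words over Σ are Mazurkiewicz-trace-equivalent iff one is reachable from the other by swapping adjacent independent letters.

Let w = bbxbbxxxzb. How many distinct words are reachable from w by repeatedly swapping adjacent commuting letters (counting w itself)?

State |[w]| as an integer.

210

#0=b has no predecessor
#1=b depends on [0:b]
#2=x has no predecessor
#3=b depends on [1:b]
#4=b depends on [3:b]
#5=x depends on [2:x]
#6=x depends on [5:x]
#7=x depends on [6:x]
#8=z depends on [4:b]
#9=b depends on [8:z]
sources: [0:b, 2:x]
N(rest) = Σ N(rest − s) over sources s of rest; N(one piece) = 1:
  size 1 → [7]=1  [9]=1
  size 2 → [6,7]=1  [7,9]=2  [8,9]=1
  size 3 → [4,8,9]=1  [5,6,7]=1  [6,7,9]=3  [7,8,9]=3
  size 4 → [2,5,6,7]=1  [3,4,8,9]=1  [4,7,8,9]=4  [5,6,7,9]=4  [6,7,8,9]=6
  size 5 → [1,3,4,8,9]=1  [2,5,6,7,9]=5  [3,4,7,8,9]=5  [4,6,7,8,9]=10  [5,6,7,8,9]=10
  size 6 → [0,1,3,4,8,9]=1  [1,3,4,7,8,9]=6  [2,5,6,7,8,9]=15  [3,4,6,7,8,9]=15  [4,5,6,7,8,9]=20
  size 7 → [0,1,3,4,7,8,9]=7  [1,3,4,6,7,8,9]=21  [2,4,5,6,7,8,9]=35  [3,4,5,6,7,8,9]=35
  size 8 → [0,1,3,4,6,7,8,9]=28  [1,3,4,5,6,7,8,9]=56  [2,3,4,5,6,7,8,9]=70
  first=0(b) contributes 126
  first=2(x) contributes 84
|[w]| = 210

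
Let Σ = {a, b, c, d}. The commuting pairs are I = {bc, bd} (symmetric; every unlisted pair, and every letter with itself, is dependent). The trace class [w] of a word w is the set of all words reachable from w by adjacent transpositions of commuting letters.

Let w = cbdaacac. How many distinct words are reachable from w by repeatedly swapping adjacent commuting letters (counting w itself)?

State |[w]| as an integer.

3

#0=c has no predecessor
#1=b has no predecessor
#2=d depends on [0:c]
#3=a depends on [1:b, 2:d]
#4=a depends on [3:a]
#5=c depends on [4:a]
#6=a depends on [5:c]
#7=c depends on [6:a]
sources: [0:c, 1:b]
N(rest) = Σ N(rest − s) over sources s of rest; N(one piece) = 1:
  size 1 → [7]=1
  size 2 → [6,7]=1
  size 3 → [5,6,7]=1
  size 4 → [4,5,6,7]=1
  size 5 → [3,4,5,6,7]=1
  size 6 → [1,3,4,5,6,7]=1  [2,3,4,5,6,7]=1
  first=0(c) contributes 2
  first=1(b) contributes 1
|[w]| = 3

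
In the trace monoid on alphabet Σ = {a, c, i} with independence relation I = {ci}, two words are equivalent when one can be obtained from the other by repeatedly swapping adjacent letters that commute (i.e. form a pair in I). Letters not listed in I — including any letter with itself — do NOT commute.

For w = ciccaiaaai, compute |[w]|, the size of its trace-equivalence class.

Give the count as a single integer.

drop 0:c onto floor
drop 1:i onto floor
drop 2:c onto {0:c}
drop 3:c onto {2:c}
drop 4:a onto {1:i, 3:c}
drop 5:i onto {4:a}
drop 6:a onto {5:i}
drop 7:a onto {6:a}
drop 8:a onto {7:a}
drop 9:i onto {8:a}
ground layer = {0:c, 1:i}
drop-orders for the pieces not yet dropped (sum over which currently-grounded one goes next):
  1 to go: {9} 1
  2 to go: {8,9} 1
  3 to go: {7,8,9} 1
  4 to go: {6,7,8,9} 1
  5 to go: {5,6,7,8,9} 1
  6 to go: {4,5,6,7,8,9} 1
  7 to go: {1,4,5,6,7,8,9} 1  {3,4,5,6,7,8,9} 1
  8 to go: {1,3,4,5,6,7,8,9} 2  {2,3,4,5,6,7,8,9} 1
  if 0:c drops first: 3 orders
  if 1:i drops first: 1 orders
heap linearizations: 4

4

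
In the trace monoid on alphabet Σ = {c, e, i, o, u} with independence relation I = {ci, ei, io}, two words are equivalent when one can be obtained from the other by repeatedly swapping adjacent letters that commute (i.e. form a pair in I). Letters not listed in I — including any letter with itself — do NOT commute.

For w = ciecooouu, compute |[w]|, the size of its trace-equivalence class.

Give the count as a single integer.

7

drop 0:c onto floor
drop 1:i onto floor
drop 2:e onto {0:c}
drop 3:c onto {2:e}
drop 4:o onto {3:c}
drop 5:o onto {4:o}
drop 6:o onto {5:o}
drop 7:u onto {1:i, 6:o}
drop 8:u onto {7:u}
ground layer = {0:c, 1:i}
drop-orders for the pieces not yet dropped (sum over which currently-grounded one goes next):
  1 to go: {8} 1
  2 to go: {7,8} 1
  3 to go: {1,7,8} 1  {6,7,8} 1
  4 to go: {1,6,7,8} 2  {5,6,7,8} 1
  5 to go: {1,5,6,7,8} 3  {4,5,6,7,8} 1
  6 to go: {1,4,5,6,7,8} 4  {3,4,5,6,7,8} 1
  7 to go: {1,3,4,5,6,7,8} 5  {2,3,4,5,6,7,8} 1
  if 0:c drops first: 6 orders
  if 1:i drops first: 1 orders
heap linearizations: 7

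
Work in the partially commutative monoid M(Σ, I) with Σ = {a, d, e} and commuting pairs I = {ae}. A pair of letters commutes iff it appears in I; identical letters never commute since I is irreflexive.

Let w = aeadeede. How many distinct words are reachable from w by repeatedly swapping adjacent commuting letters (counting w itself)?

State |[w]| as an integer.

#0=a has no predecessor
#1=e has no predecessor
#2=a depends on [0:a]
#3=d depends on [1:e, 2:a]
#4=e depends on [3:d]
#5=e depends on [4:e]
#6=d depends on [5:e]
#7=e depends on [6:d]
sources: [0:a, 1:e]
N(rest) = Σ N(rest − s) over sources s of rest; N(one piece) = 1:
  size 1 → [7]=1
  size 2 → [6,7]=1
  size 3 → [5,6,7]=1
  size 4 → [4,5,6,7]=1
  size 5 → [3,4,5,6,7]=1
  size 6 → [1,3,4,5,6,7]=1  [2,3,4,5,6,7]=1
  first=0(a) contributes 2
  first=1(e) contributes 1
|[w]| = 3

3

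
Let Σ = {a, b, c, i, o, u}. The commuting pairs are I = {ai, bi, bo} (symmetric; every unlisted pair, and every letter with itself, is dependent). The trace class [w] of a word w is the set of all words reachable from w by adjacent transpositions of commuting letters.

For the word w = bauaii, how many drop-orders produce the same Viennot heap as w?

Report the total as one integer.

3

#0=b has no predecessor
#1=a depends on [0:b]
#2=u depends on [1:a]
#3=a depends on [2:u]
#4=i depends on [2:u]
#5=i depends on [4:i]
sources: [0:b]
N(rest) = Σ N(rest − s) over sources s of rest; N(one piece) = 1:
  size 1 → [3]=1  [5]=1
  size 2 → [3,5]=2  [4,5]=1
  size 3 → [3,4,5]=3
  size 4 → [2,3,4,5]=3
  first=0(b) contributes 3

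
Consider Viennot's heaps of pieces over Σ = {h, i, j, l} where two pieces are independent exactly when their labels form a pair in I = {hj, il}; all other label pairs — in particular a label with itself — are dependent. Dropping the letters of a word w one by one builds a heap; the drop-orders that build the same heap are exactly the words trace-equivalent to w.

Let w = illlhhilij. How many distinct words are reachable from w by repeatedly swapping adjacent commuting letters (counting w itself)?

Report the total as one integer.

12

#0=i has no predecessor
#1=l has no predecessor
#2=l depends on [1:l]
#3=l depends on [2:l]
#4=h depends on [0:i, 3:l]
#5=h depends on [4:h]
#6=i depends on [5:h]
#7=l depends on [5:h]
#8=i depends on [6:i]
#9=j depends on [7:l, 8:i]
sources: [0:i, 1:l]
N(rest) = Σ N(rest − s) over sources s of rest; N(one piece) = 1:
  size 1 → [9]=1
  size 2 → [7,9]=1  [8,9]=1
  size 3 → [6,8,9]=1  [7,8,9]=2
  size 4 → [6,7,8,9]=3
  size 5 → [5,6,7,8,9]=3
  size 6 → [4,5,6,7,8,9]=3
  size 7 → [0,4,5,6,7,8,9]=3  [3,4,5,6,7,8,9]=3
  size 8 → [0,3,4,5,6,7,8,9]=6  [2,3,4,5,6,7,8,9]=3
  first=0(i) contributes 3
  first=1(l) contributes 9
|[w]| = 12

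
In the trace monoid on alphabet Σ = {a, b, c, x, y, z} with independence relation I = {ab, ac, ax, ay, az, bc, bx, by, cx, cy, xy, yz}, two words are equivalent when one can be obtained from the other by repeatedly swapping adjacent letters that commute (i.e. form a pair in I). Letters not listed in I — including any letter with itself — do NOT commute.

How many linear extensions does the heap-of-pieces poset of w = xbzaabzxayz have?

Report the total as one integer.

piece 0:x — minimal
piece 1:b — minimal
piece 2:z rests on {0:x, 1:b}
piece 3:a — minimal
piece 4:a rests on {3:a}
piece 5:b rests on {2:z}
piece 6:z rests on {5:b}
piece 7:x rests on {6:z}
piece 8:a rests on {4:a}
piece 9:y — minimal
piece 10:z rests on {7:x}
minimal pieces: {0:x, 1:b, 3:a, 9:y}
ways to finish when only these pieces remain (= sum over removing one remaining piece with nothing left below it):
  1 left: {8}→1  {9}→1  {10}→1
  2 left: {4,8}→1  {7,10}→1  {8,9}→2  {8,10}→2  {9,10}→2
  3 left: {3,4,8}→1  {4,8,9}→3  {4,8,10}→3  {6,7,10}→1  {7,8,10}→3  {7,9,10}→3  {8,9,10}→6
  4 left: {3,4,8,9}→4  {3,4,8,10}→4  {4,7,8,10}→6  {4,8,9,10}→12  {5,6,7,10}→1  {6,7,8,10}→4  {6,7,9,10}→4  {7,8,9,10}→12
  5 left: {2,5,6,7,10}→1  {3,4,7,8,10}→10  {3,4,8,9,10}→20  {4,6,7,8,10}→10  {4,7,8,9,10}→30  {5,6,7,8,10}→5  {5,6,7,9,10}→5  {6,7,8,9,10}→20
  6 left: {0,2,5,6,7,10}→1  {1,2,5,6,7,10}→1  {2,5,6,7,8,10}→6  {2,5,6,7,9,10}→6  {3,4,6,7,8,10}→20  {3,4,7,8,9,10}→60  {4,5,6,7,8,10}→15  {4,6,7,8,9,10}→60  {5,6,7,8,9,10}→30
  7 left: {0,1,2,5,6,7,10}→2  {0,2,5,6,7,8,10}→7  {0,2,5,6,7,9,10}→7  {1,2,5,6,7,8,10}→7  {1,2,5,6,7,9,10}→7  {2,4,5,6,7,8,10}→21  {2,5,6,7,8,9,10}→42  {3,4,5,6,7,8,10}→35  {3,4,6,7,8,9,10}→140  {4,5,6,7,8,9,10}→105
  8 left: {0,1,2,5,6,7,8,10}→16  {0,1,2,5,6,7,9,10}→16  {0,2,4,5,6,7,8,10}→28  {0,2,5,6,7,8,9,10}→56  {1,2,4,5,6,7,8,10}→28  {1,2,5,6,7,8,9,10}→56  {2,3,4,5,6,7,8,10}→56  {2,4,5,6,7,8,9,10}→168  {3,4,5,6,7,8,9,10}→280
  9 left: {0,1,2,4,5,6,7,8,10}→72  {0,1,2,5,6,7,8,9,10}→144  {0,2,3,4,5,6,7,8,10}→84  {0,2,4,5,6,7,8,9,10}→252  {1,2,3,4,5,6,7,8,10}→84  {1,2,4,5,6,7,8,9,10}→252  {2,3,4,5,6,7,8,9,10}→504
  placing 0:x first → 840 extensions
  placing 1:b first → 840 extensions
  placing 3:a first → 720 extensions
  placing 9:y first → 240 extensions
total linear extensions = 2640

2640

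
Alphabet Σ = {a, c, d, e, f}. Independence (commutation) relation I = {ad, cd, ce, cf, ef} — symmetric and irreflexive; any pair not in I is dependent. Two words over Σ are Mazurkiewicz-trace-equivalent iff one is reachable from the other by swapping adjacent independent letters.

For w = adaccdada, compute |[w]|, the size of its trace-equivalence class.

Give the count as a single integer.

84

piece 0:a — minimal
piece 1:d — minimal
piece 2:a rests on {0:a}
piece 3:c rests on {2:a}
piece 4:c rests on {3:c}
piece 5:d rests on {1:d}
piece 6:a rests on {4:c}
piece 7:d rests on {5:d}
piece 8:a rests on {6:a}
minimal pieces: {0:a, 1:d}
ways to finish when only these pieces remain (= sum over removing one remaining piece with nothing left below it):
  1 left: {7}→1  {8}→1
  2 left: {5,7}→1  {6,8}→1  {7,8}→2
  3 left: {1,5,7}→1  {4,6,8}→1  {5,7,8}→3  {6,7,8}→3
  4 left: {1,5,7,8}→4  {3,4,6,8}→1  {4,6,7,8}→4  {5,6,7,8}→6
  5 left: {1,5,6,7,8}→10  {2,3,4,6,8}→1  {3,4,6,7,8}→5  {4,5,6,7,8}→10
  6 left: {0,2,3,4,6,8}→1  {1,4,5,6,7,8}→20  {2,3,4,6,7,8}→6  {3,4,5,6,7,8}→15
  7 left: {0,2,3,4,6,7,8}→7  {1,3,4,5,6,7,8}→35  {2,3,4,5,6,7,8}→21
  placing 0:a first → 56 extensions
  placing 1:d first → 28 extensions
total linear extensions = 84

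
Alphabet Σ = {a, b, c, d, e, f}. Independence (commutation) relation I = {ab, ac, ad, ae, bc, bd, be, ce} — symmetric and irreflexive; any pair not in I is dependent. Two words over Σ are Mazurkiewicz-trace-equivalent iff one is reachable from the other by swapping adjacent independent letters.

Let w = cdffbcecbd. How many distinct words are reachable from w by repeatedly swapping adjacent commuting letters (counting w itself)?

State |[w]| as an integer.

45

0(c) covers ∅
1(d) covers 0:c
2(f) covers 1:d
3(f) covers 2:f
4(b) covers 3:f
5(c) covers 3:f
6(e) covers 3:f
7(c) covers 5:c
8(b) covers 4:b
9(d) covers 6:e, 7:c
floor of heap: 0:c
completions by unplaced set U, small U first (add the entries for U minus each lowest piece of U):
  |U|=1: {8}:1  {9}:1
  |U|=2: {4,8}:1  {6,9}:1  {7,9}:1  {8,9}:2
  |U|=3: {4,8,9}:3  {5,7,9}:1  {6,7,9}:2  {6,8,9}:3  {7,8,9}:3
  |U|=4: {4,6,8,9}:6  {4,7,8,9}:6  {5,6,7,9}:3  {5,7,8,9}:4  {6,7,8,9}:8
  |U|=5: {4,5,7,8,9}:10  {4,6,7,8,9}:20  {5,6,7,8,9}:15
  |U|=6: {4,5,6,7,8,9}:45
  |U|=7: {3,4,5,6,7,8,9}:45
  |U|=8: {2,3,4,5,6,7,8,9}:45
  start at 0(c): 45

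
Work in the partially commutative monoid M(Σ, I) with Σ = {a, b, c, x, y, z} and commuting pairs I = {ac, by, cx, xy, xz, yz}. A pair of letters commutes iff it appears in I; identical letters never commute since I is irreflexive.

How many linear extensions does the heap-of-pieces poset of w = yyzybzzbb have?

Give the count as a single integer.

drop 0:y onto floor
drop 1:y onto {0:y}
drop 2:z onto floor
drop 3:y onto {1:y}
drop 4:b onto {2:z}
drop 5:z onto {4:b}
drop 6:z onto {5:z}
drop 7:b onto {6:z}
drop 8:b onto {7:b}
ground layer = {0:y, 2:z}
drop-orders for the pieces not yet dropped (sum over which currently-grounded one goes next):
  1 to go: {3} 1  {8} 1
  2 to go: {1,3} 1  {3,8} 2  {7,8} 1
  3 to go: {0,1,3} 1  {1,3,8} 3  {3,7,8} 3  {6,7,8} 1
  4 to go: {0,1,3,8} 4  {1,3,7,8} 6  {3,6,7,8} 4  {5,6,7,8} 1
  5 to go: {0,1,3,7,8} 10  {1,3,6,7,8} 10  {3,5,6,7,8} 5  {4,5,6,7,8} 1
  6 to go: {0,1,3,6,7,8} 20  {1,3,5,6,7,8} 15  {2,4,5,6,7,8} 1  {3,4,5,6,7,8} 6
  7 to go: {0,1,3,5,6,7,8} 35  {1,3,4,5,6,7,8} 21  {2,3,4,5,6,7,8} 7
  if 0:y drops first: 28 orders
  if 2:z drops first: 56 orders
heap linearizations: 84

84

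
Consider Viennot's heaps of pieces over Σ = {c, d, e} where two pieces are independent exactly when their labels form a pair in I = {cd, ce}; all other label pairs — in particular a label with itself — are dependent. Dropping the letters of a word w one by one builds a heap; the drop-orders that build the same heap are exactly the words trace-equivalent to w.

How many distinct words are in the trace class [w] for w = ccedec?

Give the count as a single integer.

piece 0:c — minimal
piece 1:c rests on {0:c}
piece 2:e — minimal
piece 3:d rests on {2:e}
piece 4:e rests on {3:d}
piece 5:c rests on {1:c}
minimal pieces: {0:c, 2:e}
ways to finish when only these pieces remain (= sum over removing one remaining piece with nothing left below it):
  1 left: {4}→1  {5}→1
  2 left: {1,5}→1  {3,4}→1  {4,5}→2
  3 left: {0,1,5}→1  {1,4,5}→3  {2,3,4}→1  {3,4,5}→3
  4 left: {0,1,4,5}→4  {1,3,4,5}→6  {2,3,4,5}→4
  placing 0:c first → 10 extensions
  placing 2:e first → 10 extensions
total linear extensions = 20

20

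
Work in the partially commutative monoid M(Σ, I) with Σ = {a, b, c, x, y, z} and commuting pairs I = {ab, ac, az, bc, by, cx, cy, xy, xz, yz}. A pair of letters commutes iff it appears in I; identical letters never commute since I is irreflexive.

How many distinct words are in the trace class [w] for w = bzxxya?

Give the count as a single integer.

19

0(b) covers ∅
1(z) covers 0:b
2(x) covers 0:b
3(x) covers 2:x
4(y) covers ∅
5(a) covers 3:x, 4:y
floor of heap: 0:b, 4:y
completions by unplaced set U, small U first (add the entries for U minus each lowest piece of U):
  |U|=1: {1}:1  {5}:1
  |U|=2: {1,5}:2  {3,5}:1  {4,5}:1
  |U|=3: {1,3,5}:3  {1,4,5}:3  {2,3,5}:1  {3,4,5}:2
  |U|=4: {1,2,3,5}:4  {1,3,4,5}:8  {2,3,4,5}:3
  start at 0(b): 15
  start at 4(y): 4
sum over floor = 19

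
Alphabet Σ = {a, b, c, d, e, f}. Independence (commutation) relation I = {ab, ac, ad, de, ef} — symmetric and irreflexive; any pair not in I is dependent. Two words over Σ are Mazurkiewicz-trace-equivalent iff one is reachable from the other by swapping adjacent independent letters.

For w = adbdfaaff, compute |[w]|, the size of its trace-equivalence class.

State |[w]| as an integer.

piece 0:a — minimal
piece 1:d — minimal
piece 2:b rests on {1:d}
piece 3:d rests on {2:b}
piece 4:f rests on {0:a, 3:d}
piece 5:a rests on {4:f}
piece 6:a rests on {5:a}
piece 7:f rests on {6:a}
piece 8:f rests on {7:f}
minimal pieces: {0:a, 1:d}
ways to finish when only these pieces remain (= sum over removing one remaining piece with nothing left below it):
  1 left: {8}→1
  2 left: {7,8}→1
  3 left: {6,7,8}→1
  4 left: {5,6,7,8}→1
  5 left: {4,5,6,7,8}→1
  6 left: {0,4,5,6,7,8}→1  {3,4,5,6,7,8}→1
  7 left: {0,3,4,5,6,7,8}→2  {2,3,4,5,6,7,8}→1
  placing 0:a first → 1 extensions
  placing 1:d first → 3 extensions
total linear extensions = 4

4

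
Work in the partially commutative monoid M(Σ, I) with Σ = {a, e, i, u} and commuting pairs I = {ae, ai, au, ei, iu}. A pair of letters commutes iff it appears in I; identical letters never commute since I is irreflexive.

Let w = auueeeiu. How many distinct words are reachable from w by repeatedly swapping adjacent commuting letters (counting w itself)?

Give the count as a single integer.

56

#0=a has no predecessor
#1=u has no predecessor
#2=u depends on [1:u]
#3=e depends on [2:u]
#4=e depends on [3:e]
#5=e depends on [4:e]
#6=i has no predecessor
#7=u depends on [5:e]
sources: [0:a, 1:u, 6:i]
N(rest) = Σ N(rest − s) over sources s of rest; N(one piece) = 1:
  size 1 → [0]=1  [6]=1  [7]=1
  size 2 → [0,6]=2  [0,7]=2  [5,7]=1  [6,7]=2
  size 3 → [0,5,7]=3  [0,6,7]=6  [4,5,7]=1  [5,6,7]=3
  size 4 → [0,4,5,7]=4  [0,5,6,7]=12  [3,4,5,7]=1  [4,5,6,7]=4
  size 5 → [0,3,4,5,7]=5  [0,4,5,6,7]=20  [2,3,4,5,7]=1  [3,4,5,6,7]=5
  size 6 → [0,2,3,4,5,7]=6  [0,3,4,5,6,7]=30  [1,2,3,4,5,7]=1  [2,3,4,5,6,7]=6
  first=0(a) contributes 7
  first=1(u) contributes 42
  first=6(i) contributes 7
|[w]| = 56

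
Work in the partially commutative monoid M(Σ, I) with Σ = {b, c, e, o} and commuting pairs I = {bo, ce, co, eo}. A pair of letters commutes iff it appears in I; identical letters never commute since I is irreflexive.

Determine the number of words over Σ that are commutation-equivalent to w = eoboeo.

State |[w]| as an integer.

20

drop 0:e onto floor
drop 1:o onto floor
drop 2:b onto {0:e}
drop 3:o onto {1:o}
drop 4:e onto {2:b}
drop 5:o onto {3:o}
ground layer = {0:e, 1:o}
drop-orders for the pieces not yet dropped (sum over which currently-grounded one goes next):
  1 to go: {4} 1  {5} 1
  2 to go: {2,4} 1  {3,5} 1  {4,5} 2
  3 to go: {0,2,4} 1  {1,3,5} 1  {2,4,5} 3  {3,4,5} 3
  4 to go: {0,2,4,5} 4  {1,3,4,5} 4  {2,3,4,5} 6
  if 0:e drops first: 10 orders
  if 1:o drops first: 10 orders
heap linearizations: 20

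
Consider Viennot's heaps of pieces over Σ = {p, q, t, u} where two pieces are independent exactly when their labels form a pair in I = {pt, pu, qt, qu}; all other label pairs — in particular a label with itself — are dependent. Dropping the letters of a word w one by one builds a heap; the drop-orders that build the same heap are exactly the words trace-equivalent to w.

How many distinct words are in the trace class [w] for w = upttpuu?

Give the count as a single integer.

piece 0:u — minimal
piece 1:p — minimal
piece 2:t rests on {0:u}
piece 3:t rests on {2:t}
piece 4:p rests on {1:p}
piece 5:u rests on {3:t}
piece 6:u rests on {5:u}
minimal pieces: {0:u, 1:p}
ways to finish when only these pieces remain (= sum over removing one remaining piece with nothing left below it):
  1 left: {4}→1  {6}→1
  2 left: {1,4}→1  {4,6}→2  {5,6}→1
  3 left: {1,4,6}→3  {3,5,6}→1  {4,5,6}→3
  4 left: {1,4,5,6}→6  {2,3,5,6}→1  {3,4,5,6}→4
  5 left: {0,2,3,5,6}→1  {1,3,4,5,6}→10  {2,3,4,5,6}→5
  placing 0:u first → 15 extensions
  placing 1:p first → 6 extensions
total linear extensions = 21

21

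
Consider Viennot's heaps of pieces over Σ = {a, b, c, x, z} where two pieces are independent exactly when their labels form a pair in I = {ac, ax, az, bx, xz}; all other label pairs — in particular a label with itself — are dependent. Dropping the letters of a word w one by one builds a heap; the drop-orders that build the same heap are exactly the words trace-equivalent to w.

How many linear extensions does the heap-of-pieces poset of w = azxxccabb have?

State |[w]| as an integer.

63

drop 0:a onto floor
drop 1:z onto floor
drop 2:x onto floor
drop 3:x onto {2:x}
drop 4:c onto {1:z, 3:x}
drop 5:c onto {4:c}
drop 6:a onto {0:a}
drop 7:b onto {5:c, 6:a}
drop 8:b onto {7:b}
ground layer = {0:a, 1:z, 2:x}
drop-orders for the pieces not yet dropped (sum over which currently-grounded one goes next):
  1 to go: {8} 1
  2 to go: {7,8} 1
  3 to go: {5,7,8} 1  {6,7,8} 1
  4 to go: {0,6,7,8} 1  {4,5,7,8} 1  {5,6,7,8} 2
  5 to go: {0,5,6,7,8} 3  {1,4,5,7,8} 1  {3,4,5,7,8} 1  {4,5,6,7,8} 3
  6 to go: {0,4,5,6,7,8} 6  {1,3,4,5,7,8} 2  {1,4,5,6,7,8} 4  {2,3,4,5,7,8} 1  {3,4,5,6,7,8} 4
  7 to go: {0,1,4,5,6,7,8} 10  {0,3,4,5,6,7,8} 10  {1,2,3,4,5,7,8} 3  {1,3,4,5,6,7,8} 10  {2,3,4,5,6,7,8} 5
  if 0:a drops first: 18 orders
  if 1:z drops first: 15 orders
  if 2:x drops first: 30 orders
heap linearizations: 63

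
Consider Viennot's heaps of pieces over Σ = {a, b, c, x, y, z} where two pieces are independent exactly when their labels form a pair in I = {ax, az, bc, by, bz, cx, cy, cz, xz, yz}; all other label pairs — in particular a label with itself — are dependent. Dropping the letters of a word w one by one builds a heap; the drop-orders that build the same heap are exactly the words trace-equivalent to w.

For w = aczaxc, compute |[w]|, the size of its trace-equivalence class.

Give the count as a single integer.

30

drop 0:a onto floor
drop 1:c onto {0:a}
drop 2:z onto floor
drop 3:a onto {1:c}
drop 4:x onto floor
drop 5:c onto {3:a}
ground layer = {0:a, 2:z, 4:x}
drop-orders for the pieces not yet dropped (sum over which currently-grounded one goes next):
  1 to go: {2} 1  {4} 1  {5} 1
  2 to go: {2,4} 2  {2,5} 2  {3,5} 1  {4,5} 2
  3 to go: {1,3,5} 1  {2,3,5} 3  {2,4,5} 6  {3,4,5} 3
  4 to go: {0,1,3,5} 1  {1,2,3,5} 4  {1,3,4,5} 4  {2,3,4,5} 12
  if 0:a drops first: 20 orders
  if 2:z drops first: 5 orders
  if 4:x drops first: 5 orders
heap linearizations: 30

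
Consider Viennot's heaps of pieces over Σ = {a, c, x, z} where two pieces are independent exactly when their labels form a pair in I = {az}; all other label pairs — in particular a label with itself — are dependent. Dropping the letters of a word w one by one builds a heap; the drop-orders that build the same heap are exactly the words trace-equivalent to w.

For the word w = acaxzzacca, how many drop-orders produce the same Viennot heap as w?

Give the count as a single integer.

piece 0:a — minimal
piece 1:c rests on {0:a}
piece 2:a rests on {1:c}
piece 3:x rests on {2:a}
piece 4:z rests on {3:x}
piece 5:z rests on {4:z}
piece 6:a rests on {3:x}
piece 7:c rests on {5:z, 6:a}
piece 8:c rests on {7:c}
piece 9:a rests on {8:c}
minimal pieces: {0:a}
ways to finish when only these pieces remain (= sum over removing one remaining piece with nothing left below it):
  1 left: {9}→1
  2 left: {8,9}→1
  3 left: {7,8,9}→1
  4 left: {5,7,8,9}→1  {6,7,8,9}→1
  5 left: {4,5,7,8,9}→1  {5,6,7,8,9}→2
  6 left: {4,5,6,7,8,9}→3
  7 left: {3,4,5,6,7,8,9}→3
  8 left: {2,3,4,5,6,7,8,9}→3
  placing 0:a first → 3 extensions

3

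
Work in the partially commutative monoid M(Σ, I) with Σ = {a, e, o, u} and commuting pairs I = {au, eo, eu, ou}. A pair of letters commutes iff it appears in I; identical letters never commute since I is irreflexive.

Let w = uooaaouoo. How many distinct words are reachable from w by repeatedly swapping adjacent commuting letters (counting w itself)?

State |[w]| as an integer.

0(u) covers ∅
1(o) covers ∅
2(o) covers 1:o
3(a) covers 2:o
4(a) covers 3:a
5(o) covers 4:a
6(u) covers 0:u
7(o) covers 5:o
8(o) covers 7:o
floor of heap: 0:u, 1:o
completions by unplaced set U, small U first (add the entries for U minus each lowest piece of U):
  |U|=1: {6}:1  {8}:1
  |U|=2: {0,6}:1  {6,8}:2  {7,8}:1
  |U|=3: {0,6,8}:3  {5,7,8}:1  {6,7,8}:3
  |U|=4: {0,6,7,8}:6  {4,5,7,8}:1  {5,6,7,8}:4
  |U|=5: {0,5,6,7,8}:10  {3,4,5,7,8}:1  {4,5,6,7,8}:5
  |U|=6: {0,4,5,6,7,8}:15  {2,3,4,5,7,8}:1  {3,4,5,6,7,8}:6
  |U|=7: {0,3,4,5,6,7,8}:21  {1,2,3,4,5,7,8}:1  {2,3,4,5,6,7,8}:7
  start at 0(u): 8
  start at 1(o): 28
sum over floor = 36

36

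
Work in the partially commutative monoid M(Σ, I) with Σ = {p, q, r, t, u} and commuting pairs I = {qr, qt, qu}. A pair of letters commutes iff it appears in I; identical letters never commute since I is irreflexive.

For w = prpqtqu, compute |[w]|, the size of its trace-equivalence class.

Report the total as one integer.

6

0(p) covers ∅
1(r) covers 0:p
2(p) covers 1:r
3(q) covers 2:p
4(t) covers 2:p
5(q) covers 3:q
6(u) covers 4:t
floor of heap: 0:p
completions by unplaced set U, small U first (add the entries for U minus each lowest piece of U):
  |U|=1: {5}:1  {6}:1
  |U|=2: {3,5}:1  {4,6}:1  {5,6}:2
  |U|=3: {3,5,6}:3  {4,5,6}:3
  |U|=4: {3,4,5,6}:6
  |U|=5: {2,3,4,5,6}:6
  start at 0(p): 6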